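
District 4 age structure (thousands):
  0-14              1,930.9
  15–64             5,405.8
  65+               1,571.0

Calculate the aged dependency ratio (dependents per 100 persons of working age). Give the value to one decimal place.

Old-age dependency ratio = 1,571.0 / 5,405.8 × 100 = 29.1

Old-age dependency ratio: 29.1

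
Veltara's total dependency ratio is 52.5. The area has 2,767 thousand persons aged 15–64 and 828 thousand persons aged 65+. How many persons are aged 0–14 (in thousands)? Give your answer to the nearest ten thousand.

Total dependency ratio = (youth + elderly) / working-age × 100
52.5 = (Y + 828) / 2,767 × 100
⇒ 620

Aged 0–14: 620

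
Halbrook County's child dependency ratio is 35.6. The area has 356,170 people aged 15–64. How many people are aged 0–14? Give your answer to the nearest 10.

Aged 0–14: 126,800

Youth dependency ratio = youth / working-age × 100
35.6 = Y / 356,170 × 100
⇒ 126,800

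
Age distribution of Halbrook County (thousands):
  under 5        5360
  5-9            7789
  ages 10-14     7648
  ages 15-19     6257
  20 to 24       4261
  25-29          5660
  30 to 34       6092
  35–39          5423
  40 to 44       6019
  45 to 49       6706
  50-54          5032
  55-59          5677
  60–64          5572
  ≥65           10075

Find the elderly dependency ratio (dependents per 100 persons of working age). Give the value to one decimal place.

Old-age dependency ratio: 17.8

0–14: 5360 + 7789 + 7648 = 20797
15–64: 6257 + 4261 + 5660 + 6092 + 5423 + 6019 + 6706 + 5032 + 5677 + 5572 = 56699
65+: 10075
Old-age dependency ratio = 10075 / 56699 × 100 = 17.8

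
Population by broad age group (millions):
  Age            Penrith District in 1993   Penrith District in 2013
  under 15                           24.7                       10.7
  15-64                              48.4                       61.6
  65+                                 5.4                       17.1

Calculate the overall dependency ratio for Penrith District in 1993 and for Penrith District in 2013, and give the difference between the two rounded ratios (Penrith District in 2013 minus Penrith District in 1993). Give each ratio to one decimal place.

Penrith District in 1993: (24.7 + 5.4) / 48.4 × 100 = 30.1 / 48.4 × 100 = 62.2
Penrith District in 2013: (10.7 + 17.1) / 61.6 × 100 = 27.8 / 61.6 × 100 = 45.1

Penrith District in 1993: 62.2
Penrith District in 2013: 45.1
Difference: -17.1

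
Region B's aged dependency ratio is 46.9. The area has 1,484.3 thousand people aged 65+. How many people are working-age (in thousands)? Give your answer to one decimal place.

Working-age: 3,164.8

Old-age dependency ratio = elderly / working-age × 100
46.9 = 1,484.3 / W × 100
⇒ 3,164.8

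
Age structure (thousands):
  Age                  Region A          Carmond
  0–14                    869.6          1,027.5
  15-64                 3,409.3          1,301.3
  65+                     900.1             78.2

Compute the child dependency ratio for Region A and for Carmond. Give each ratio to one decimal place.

Region A: 25.5
Carmond: 79.0

Region A: 869.6 / 3,409.3 × 100 = 25.5
Carmond: 1,027.5 / 1,301.3 × 100 = 79.0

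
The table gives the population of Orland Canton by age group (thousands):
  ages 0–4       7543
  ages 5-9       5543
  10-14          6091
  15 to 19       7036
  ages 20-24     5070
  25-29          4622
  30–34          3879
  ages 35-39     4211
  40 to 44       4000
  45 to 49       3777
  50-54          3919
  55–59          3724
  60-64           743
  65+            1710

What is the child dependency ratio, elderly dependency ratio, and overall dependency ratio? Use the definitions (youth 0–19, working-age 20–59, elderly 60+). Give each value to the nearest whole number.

0–19: 7543 + 5543 + 6091 + 7036 = 26213
20–59: 5070 + 4622 + 3879 + 4211 + 4000 + 3777 + 3919 + 3724 = 33202
60+: 743 + 1710 = 2453
Youth dependency ratio = 26213 / 33202 × 100 = 79
Old-age dependency ratio = 2453 / 33202 × 100 = 7
Total dependency ratio = (26213 + 2453) / 33202 × 100 = 28666 / 33202 × 100 = 86

Youth dependency ratio: 79
Old-age dependency ratio: 7
Total dependency ratio: 86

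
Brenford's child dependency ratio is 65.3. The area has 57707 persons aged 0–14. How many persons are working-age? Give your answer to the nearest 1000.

Youth dependency ratio = youth / working-age × 100
65.3 = 57707 / W × 100
⇒ 88000

Working-age: 88000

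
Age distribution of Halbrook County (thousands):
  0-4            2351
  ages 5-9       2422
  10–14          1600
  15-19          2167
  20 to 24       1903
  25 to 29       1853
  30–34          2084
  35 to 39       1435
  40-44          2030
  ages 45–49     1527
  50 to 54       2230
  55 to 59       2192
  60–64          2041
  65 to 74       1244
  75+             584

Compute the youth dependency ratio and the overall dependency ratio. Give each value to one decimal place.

Youth dependency ratio: 32.7
Total dependency ratio: 42.1

0–14: 2351 + 2422 + 1600 = 6373
15–64: 2167 + 1903 + 1853 + 2084 + 1435 + 2030 + 1527 + 2230 + 2192 + 2041 = 19462
65+: 1244 + 584 = 1828
Youth dependency ratio = 6373 / 19462 × 100 = 32.7
Total dependency ratio = (6373 + 1828) / 19462 × 100 = 8201 / 19462 × 100 = 42.1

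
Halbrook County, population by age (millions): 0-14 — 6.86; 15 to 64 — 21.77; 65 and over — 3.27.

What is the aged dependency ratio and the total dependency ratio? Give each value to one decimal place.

Old-age dependency ratio: 15.0
Total dependency ratio: 46.5

Old-age dependency ratio = 3.27 / 21.77 × 100 = 15.0
Total dependency ratio = (6.86 + 3.27) / 21.77 × 100 = 10.13 / 21.77 × 100 = 46.5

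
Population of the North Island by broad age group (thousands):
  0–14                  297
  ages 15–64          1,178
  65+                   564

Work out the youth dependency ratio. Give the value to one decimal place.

Youth dependency ratio = 297 / 1,178 × 100 = 25.2

Youth dependency ratio: 25.2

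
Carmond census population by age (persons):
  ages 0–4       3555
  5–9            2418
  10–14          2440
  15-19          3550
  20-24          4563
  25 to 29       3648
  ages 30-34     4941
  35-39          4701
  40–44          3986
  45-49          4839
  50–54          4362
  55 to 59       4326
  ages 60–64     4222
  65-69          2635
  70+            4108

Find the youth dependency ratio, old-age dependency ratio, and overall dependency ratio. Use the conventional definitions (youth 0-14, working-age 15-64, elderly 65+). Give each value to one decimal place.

Youth dependency ratio: 19.5
Old-age dependency ratio: 15.6
Total dependency ratio: 35.1

0–14: 3555 + 2418 + 2440 = 8413
15–64: 3550 + 4563 + 3648 + 4941 + 4701 + 3986 + 4839 + 4362 + 4326 + 4222 = 43138
65+: 2635 + 4108 = 6743
Youth dependency ratio = 8413 / 43138 × 100 = 19.5
Old-age dependency ratio = 6743 / 43138 × 100 = 15.6
Total dependency ratio = (8413 + 6743) / 43138 × 100 = 15156 / 43138 × 100 = 35.1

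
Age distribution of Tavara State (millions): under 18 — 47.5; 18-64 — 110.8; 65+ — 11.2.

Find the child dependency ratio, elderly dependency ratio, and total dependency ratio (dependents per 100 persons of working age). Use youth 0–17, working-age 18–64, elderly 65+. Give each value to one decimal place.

Youth dependency ratio = 47.5 / 110.8 × 100 = 42.9
Old-age dependency ratio = 11.2 / 110.8 × 100 = 10.1
Total dependency ratio = (47.5 + 11.2) / 110.8 × 100 = 58.7 / 110.8 × 100 = 53.0

Youth dependency ratio: 42.9
Old-age dependency ratio: 10.1
Total dependency ratio: 53.0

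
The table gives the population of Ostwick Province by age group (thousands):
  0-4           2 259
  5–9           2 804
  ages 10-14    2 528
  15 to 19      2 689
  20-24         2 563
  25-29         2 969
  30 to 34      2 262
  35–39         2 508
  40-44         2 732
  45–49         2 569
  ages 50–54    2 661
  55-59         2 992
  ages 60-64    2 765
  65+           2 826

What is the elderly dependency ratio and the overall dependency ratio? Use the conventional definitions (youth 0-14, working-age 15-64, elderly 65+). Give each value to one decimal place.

Old-age dependency ratio: 10.6
Total dependency ratio: 39.0

0–14: 2 259 + 2 804 + 2 528 = 7 591
15–64: 2 689 + 2 563 + 2 969 + 2 262 + 2 508 + 2 732 + 2 569 + 2 661 + 2 992 + 2 765 = 26 710
65+: 2 826
Old-age dependency ratio = 2 826 / 26 710 × 100 = 10.6
Total dependency ratio = (7 591 + 2 826) / 26 710 × 100 = 10 417 / 26 710 × 100 = 39.0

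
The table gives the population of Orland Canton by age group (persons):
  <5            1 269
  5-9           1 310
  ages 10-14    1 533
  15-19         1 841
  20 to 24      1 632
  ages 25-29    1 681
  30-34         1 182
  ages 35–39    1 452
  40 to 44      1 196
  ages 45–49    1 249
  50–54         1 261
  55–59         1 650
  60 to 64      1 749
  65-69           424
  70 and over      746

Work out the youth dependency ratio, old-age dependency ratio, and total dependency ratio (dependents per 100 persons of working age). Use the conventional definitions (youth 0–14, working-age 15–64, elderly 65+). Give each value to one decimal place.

0–14: 1 269 + 1 310 + 1 533 = 4 112
15–64: 1 841 + 1 632 + 1 681 + 1 182 + 1 452 + 1 196 + 1 249 + 1 261 + 1 650 + 1 749 = 14 893
65+: 424 + 746 = 1 170
Youth dependency ratio = 4 112 / 14 893 × 100 = 27.6
Old-age dependency ratio = 1 170 / 14 893 × 100 = 7.9
Total dependency ratio = (4 112 + 1 170) / 14 893 × 100 = 5 282 / 14 893 × 100 = 35.5

Youth dependency ratio: 27.6
Old-age dependency ratio: 7.9
Total dependency ratio: 35.5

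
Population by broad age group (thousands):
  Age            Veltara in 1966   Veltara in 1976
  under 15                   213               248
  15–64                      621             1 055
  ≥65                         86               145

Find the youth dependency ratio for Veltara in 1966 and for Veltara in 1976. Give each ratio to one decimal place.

Veltara in 1966: 34.3
Veltara in 1976: 23.5

Veltara in 1966: 213 / 621 × 100 = 34.3
Veltara in 1976: 248 / 1 055 × 100 = 23.5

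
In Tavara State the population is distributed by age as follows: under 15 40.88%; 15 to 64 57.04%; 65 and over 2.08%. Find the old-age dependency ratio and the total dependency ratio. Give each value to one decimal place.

Old-age dependency ratio = 2.08 / 57.04 × 100 = 3.6
Total dependency ratio = (40.88 + 2.08) / 57.04 × 100 = 42.96 / 57.04 × 100 = 75.3

Old-age dependency ratio: 3.6
Total dependency ratio: 75.3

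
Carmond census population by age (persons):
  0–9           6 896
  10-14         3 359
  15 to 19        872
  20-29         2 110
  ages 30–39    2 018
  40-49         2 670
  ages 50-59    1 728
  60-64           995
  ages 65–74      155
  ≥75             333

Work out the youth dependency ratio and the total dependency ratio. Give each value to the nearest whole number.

Youth dependency ratio: 99
Total dependency ratio: 103

0–14: 6 896 + 3 359 = 10 255
15–64: 872 + 2 110 + 2 018 + 2 670 + 1 728 + 995 = 10 393
65+: 155 + 333 = 488
Youth dependency ratio = 10 255 / 10 393 × 100 = 99
Total dependency ratio = (10 255 + 488) / 10 393 × 100 = 10 743 / 10 393 × 100 = 103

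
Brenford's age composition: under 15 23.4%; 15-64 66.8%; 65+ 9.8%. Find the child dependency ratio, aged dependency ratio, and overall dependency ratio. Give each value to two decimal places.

Youth dependency ratio: 35.03
Old-age dependency ratio: 14.67
Total dependency ratio: 49.70

Youth dependency ratio = 23.4 / 66.8 × 100 = 35.03
Old-age dependency ratio = 9.8 / 66.8 × 100 = 14.67
Total dependency ratio = (23.4 + 9.8) / 66.8 × 100 = 33.2 / 66.8 × 100 = 49.70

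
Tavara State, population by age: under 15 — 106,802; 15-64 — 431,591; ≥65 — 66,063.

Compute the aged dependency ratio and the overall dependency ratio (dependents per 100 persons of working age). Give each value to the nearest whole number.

Old-age dependency ratio = 66,063 / 431,591 × 100 = 15
Total dependency ratio = (106,802 + 66,063) / 431,591 × 100 = 172,865 / 431,591 × 100 = 40

Old-age dependency ratio: 15
Total dependency ratio: 40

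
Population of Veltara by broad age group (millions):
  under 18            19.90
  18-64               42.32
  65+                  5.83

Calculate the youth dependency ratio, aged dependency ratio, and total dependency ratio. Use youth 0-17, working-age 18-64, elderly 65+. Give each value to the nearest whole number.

Youth dependency ratio: 47
Old-age dependency ratio: 14
Total dependency ratio: 61

Youth dependency ratio = 19.90 / 42.32 × 100 = 47
Old-age dependency ratio = 5.83 / 42.32 × 100 = 14
Total dependency ratio = (19.90 + 5.83) / 42.32 × 100 = 25.73 / 42.32 × 100 = 61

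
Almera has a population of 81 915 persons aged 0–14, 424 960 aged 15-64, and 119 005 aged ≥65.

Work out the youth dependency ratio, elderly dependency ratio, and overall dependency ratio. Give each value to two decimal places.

Youth dependency ratio = 81 915 / 424 960 × 100 = 19.28
Old-age dependency ratio = 119 005 / 424 960 × 100 = 28.00
Total dependency ratio = (81 915 + 119 005) / 424 960 × 100 = 200 920 / 424 960 × 100 = 47.28

Youth dependency ratio: 19.28
Old-age dependency ratio: 28.00
Total dependency ratio: 47.28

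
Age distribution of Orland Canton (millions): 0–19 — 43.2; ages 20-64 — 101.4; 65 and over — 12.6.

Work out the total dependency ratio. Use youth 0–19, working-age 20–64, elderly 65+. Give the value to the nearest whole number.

Total dependency ratio: 55

Total dependency ratio = (43.2 + 12.6) / 101.4 × 100 = 55.8 / 101.4 × 100 = 55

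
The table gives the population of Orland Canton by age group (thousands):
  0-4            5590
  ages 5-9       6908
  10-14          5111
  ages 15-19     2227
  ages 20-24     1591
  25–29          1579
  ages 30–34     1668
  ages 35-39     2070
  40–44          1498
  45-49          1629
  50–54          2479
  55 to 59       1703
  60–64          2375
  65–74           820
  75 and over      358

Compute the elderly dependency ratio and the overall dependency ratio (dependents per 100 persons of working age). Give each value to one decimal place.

0–14: 5590 + 6908 + 5111 = 17609
15–64: 2227 + 1591 + 1579 + 1668 + 2070 + 1498 + 1629 + 2479 + 1703 + 2375 = 18819
65+: 820 + 358 = 1178
Old-age dependency ratio = 1178 / 18819 × 100 = 6.3
Total dependency ratio = (17609 + 1178) / 18819 × 100 = 18787 / 18819 × 100 = 99.8

Old-age dependency ratio: 6.3
Total dependency ratio: 99.8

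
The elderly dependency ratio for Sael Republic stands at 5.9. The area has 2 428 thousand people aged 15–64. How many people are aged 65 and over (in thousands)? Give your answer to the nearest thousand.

Old-age dependency ratio = elderly / working-age × 100
5.9 = E / 2 428 × 100
⇒ 143

Aged 65 and over: 143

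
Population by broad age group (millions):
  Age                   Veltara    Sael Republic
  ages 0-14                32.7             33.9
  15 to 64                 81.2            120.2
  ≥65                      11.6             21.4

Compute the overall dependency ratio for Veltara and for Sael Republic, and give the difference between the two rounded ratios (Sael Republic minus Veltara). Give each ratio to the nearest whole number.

Veltara: (32.7 + 11.6) / 81.2 × 100 = 44.3 / 81.2 × 100 = 55
Sael Republic: (33.9 + 21.4) / 120.2 × 100 = 55.3 / 120.2 × 100 = 46

Veltara: 55
Sael Republic: 46
Difference: -9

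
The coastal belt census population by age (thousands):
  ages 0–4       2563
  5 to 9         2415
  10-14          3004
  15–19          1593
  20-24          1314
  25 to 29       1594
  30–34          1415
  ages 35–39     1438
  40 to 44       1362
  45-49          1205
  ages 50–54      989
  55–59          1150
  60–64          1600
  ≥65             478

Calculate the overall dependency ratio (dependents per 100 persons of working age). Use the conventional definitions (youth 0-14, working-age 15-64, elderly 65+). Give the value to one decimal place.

0–14: 2563 + 2415 + 3004 = 7982
15–64: 1593 + 1314 + 1594 + 1415 + 1438 + 1362 + 1205 + 989 + 1150 + 1600 = 13660
65+: 478
Total dependency ratio = (7982 + 478) / 13660 × 100 = 8460 / 13660 × 100 = 61.9

Total dependency ratio: 61.9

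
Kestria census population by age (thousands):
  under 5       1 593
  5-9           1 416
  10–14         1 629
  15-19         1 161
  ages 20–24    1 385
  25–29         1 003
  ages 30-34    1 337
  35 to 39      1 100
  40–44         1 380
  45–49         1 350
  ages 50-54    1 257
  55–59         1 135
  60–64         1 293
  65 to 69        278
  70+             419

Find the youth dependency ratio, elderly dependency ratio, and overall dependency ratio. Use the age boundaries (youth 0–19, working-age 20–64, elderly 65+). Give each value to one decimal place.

0–19: 1 593 + 1 416 + 1 629 + 1 161 = 5 799
20–64: 1 385 + 1 003 + 1 337 + 1 100 + 1 380 + 1 350 + 1 257 + 1 135 + 1 293 = 11 240
65+: 278 + 419 = 697
Youth dependency ratio = 5 799 / 11 240 × 100 = 51.6
Old-age dependency ratio = 697 / 11 240 × 100 = 6.2
Total dependency ratio = (5 799 + 697) / 11 240 × 100 = 6 496 / 11 240 × 100 = 57.8

Youth dependency ratio: 51.6
Old-age dependency ratio: 6.2
Total dependency ratio: 57.8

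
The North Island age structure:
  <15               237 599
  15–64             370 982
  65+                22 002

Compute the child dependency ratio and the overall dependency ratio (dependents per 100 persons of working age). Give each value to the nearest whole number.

Youth dependency ratio = 237 599 / 370 982 × 100 = 64
Total dependency ratio = (237 599 + 22 002) / 370 982 × 100 = 259 601 / 370 982 × 100 = 70

Youth dependency ratio: 64
Total dependency ratio: 70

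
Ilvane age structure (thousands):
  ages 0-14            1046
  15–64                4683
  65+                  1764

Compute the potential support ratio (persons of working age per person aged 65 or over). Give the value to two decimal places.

Potential support ratio = 4683 / 1764 = 2.65

Potential support ratio: 2.65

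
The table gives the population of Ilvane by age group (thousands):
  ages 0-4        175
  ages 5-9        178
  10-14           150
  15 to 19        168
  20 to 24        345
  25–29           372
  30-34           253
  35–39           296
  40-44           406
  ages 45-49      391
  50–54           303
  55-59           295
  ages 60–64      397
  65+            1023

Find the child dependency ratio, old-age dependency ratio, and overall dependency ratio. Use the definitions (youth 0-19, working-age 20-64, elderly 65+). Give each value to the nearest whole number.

0–19: 175 + 178 + 150 + 168 = 671
20–64: 345 + 372 + 253 + 296 + 406 + 391 + 303 + 295 + 397 = 3058
65+: 1023
Youth dependency ratio = 671 / 3058 × 100 = 22
Old-age dependency ratio = 1023 / 3058 × 100 = 33
Total dependency ratio = (671 + 1023) / 3058 × 100 = 1694 / 3058 × 100 = 55

Youth dependency ratio: 22
Old-age dependency ratio: 33
Total dependency ratio: 55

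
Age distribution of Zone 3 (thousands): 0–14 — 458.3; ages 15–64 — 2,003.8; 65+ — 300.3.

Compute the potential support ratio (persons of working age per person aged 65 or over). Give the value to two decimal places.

Potential support ratio: 6.67

Potential support ratio = 2,003.8 / 300.3 = 6.67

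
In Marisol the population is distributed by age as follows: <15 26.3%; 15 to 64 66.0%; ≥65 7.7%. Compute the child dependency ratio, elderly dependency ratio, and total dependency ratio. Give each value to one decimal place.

Youth dependency ratio = 26.3 / 66.0 × 100 = 39.8
Old-age dependency ratio = 7.7 / 66.0 × 100 = 11.7
Total dependency ratio = (26.3 + 7.7) / 66.0 × 100 = 34.0 / 66.0 × 100 = 51.5

Youth dependency ratio: 39.8
Old-age dependency ratio: 11.7
Total dependency ratio: 51.5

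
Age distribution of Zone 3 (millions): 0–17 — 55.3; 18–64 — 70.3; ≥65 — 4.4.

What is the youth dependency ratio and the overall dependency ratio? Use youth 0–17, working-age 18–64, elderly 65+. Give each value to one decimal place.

Youth dependency ratio: 78.7
Total dependency ratio: 84.9

Youth dependency ratio = 55.3 / 70.3 × 100 = 78.7
Total dependency ratio = (55.3 + 4.4) / 70.3 × 100 = 59.7 / 70.3 × 100 = 84.9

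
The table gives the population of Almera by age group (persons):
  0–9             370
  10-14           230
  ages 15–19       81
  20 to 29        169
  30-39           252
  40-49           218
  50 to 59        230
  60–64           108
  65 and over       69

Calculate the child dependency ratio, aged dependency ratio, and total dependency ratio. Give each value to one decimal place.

0–14: 370 + 230 = 600
15–64: 81 + 169 + 252 + 218 + 230 + 108 = 1,058
65+: 69
Youth dependency ratio = 600 / 1,058 × 100 = 56.7
Old-age dependency ratio = 69 / 1,058 × 100 = 6.5
Total dependency ratio = (600 + 69) / 1,058 × 100 = 669 / 1,058 × 100 = 63.2

Youth dependency ratio: 56.7
Old-age dependency ratio: 6.5
Total dependency ratio: 63.2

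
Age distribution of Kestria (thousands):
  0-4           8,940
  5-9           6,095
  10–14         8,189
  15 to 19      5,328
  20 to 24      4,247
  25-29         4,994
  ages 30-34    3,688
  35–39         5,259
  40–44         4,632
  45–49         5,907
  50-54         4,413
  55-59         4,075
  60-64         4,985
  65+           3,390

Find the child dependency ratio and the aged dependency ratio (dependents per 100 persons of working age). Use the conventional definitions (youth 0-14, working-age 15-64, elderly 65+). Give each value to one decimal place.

0–14: 8,940 + 6,095 + 8,189 = 23,224
15–64: 5,328 + 4,247 + 4,994 + 3,688 + 5,259 + 4,632 + 5,907 + 4,413 + 4,075 + 4,985 = 47,528
65+: 3,390
Youth dependency ratio = 23,224 / 47,528 × 100 = 48.9
Old-age dependency ratio = 3,390 / 47,528 × 100 = 7.1

Youth dependency ratio: 48.9
Old-age dependency ratio: 7.1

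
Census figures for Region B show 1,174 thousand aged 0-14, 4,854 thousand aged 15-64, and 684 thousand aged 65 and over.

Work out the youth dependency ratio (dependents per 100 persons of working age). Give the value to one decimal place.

Youth dependency ratio: 24.2

Youth dependency ratio = 1,174 / 4,854 × 100 = 24.2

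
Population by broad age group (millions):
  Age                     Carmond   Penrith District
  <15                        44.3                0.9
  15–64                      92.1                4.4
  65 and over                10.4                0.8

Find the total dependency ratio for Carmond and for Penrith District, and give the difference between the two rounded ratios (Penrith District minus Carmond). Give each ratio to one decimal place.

Carmond: (44.3 + 10.4) / 92.1 × 100 = 54.7 / 92.1 × 100 = 59.4
Penrith District: (0.9 + 0.8) / 4.4 × 100 = 1.7 / 4.4 × 100 = 38.6

Carmond: 59.4
Penrith District: 38.6
Difference: -20.8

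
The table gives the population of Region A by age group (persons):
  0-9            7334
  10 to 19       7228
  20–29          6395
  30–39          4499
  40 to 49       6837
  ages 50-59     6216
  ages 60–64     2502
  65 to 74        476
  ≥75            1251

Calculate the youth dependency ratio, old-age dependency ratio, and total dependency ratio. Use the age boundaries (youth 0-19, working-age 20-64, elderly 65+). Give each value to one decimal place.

Youth dependency ratio: 55.1
Old-age dependency ratio: 6.5
Total dependency ratio: 61.6

0–19: 7334 + 7228 = 14562
20–64: 6395 + 4499 + 6837 + 6216 + 2502 = 26449
65+: 476 + 1251 = 1727
Youth dependency ratio = 14562 / 26449 × 100 = 55.1
Old-age dependency ratio = 1727 / 26449 × 100 = 6.5
Total dependency ratio = (14562 + 1727) / 26449 × 100 = 16289 / 26449 × 100 = 61.6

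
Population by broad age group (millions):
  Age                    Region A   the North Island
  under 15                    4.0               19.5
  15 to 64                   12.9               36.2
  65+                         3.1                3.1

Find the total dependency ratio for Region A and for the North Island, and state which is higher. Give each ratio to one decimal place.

Region A: (4.0 + 3.1) / 12.9 × 100 = 7.1 / 12.9 × 100 = 55.0
the North Island: (19.5 + 3.1) / 36.2 × 100 = 22.6 / 36.2 × 100 = 62.4

Region A: 55.0
the North Island: 62.4
Higher: the North Island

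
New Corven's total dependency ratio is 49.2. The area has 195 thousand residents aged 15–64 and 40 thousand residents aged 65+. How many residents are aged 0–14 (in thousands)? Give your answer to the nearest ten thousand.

Total dependency ratio = (youth + elderly) / working-age × 100
49.2 = (Y + 40) / 195 × 100
⇒ 60

Aged 0–14: 60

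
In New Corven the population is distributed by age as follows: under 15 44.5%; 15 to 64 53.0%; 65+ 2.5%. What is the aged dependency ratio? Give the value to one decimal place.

Old-age dependency ratio: 4.7

Old-age dependency ratio = 2.5 / 53.0 × 100 = 4.7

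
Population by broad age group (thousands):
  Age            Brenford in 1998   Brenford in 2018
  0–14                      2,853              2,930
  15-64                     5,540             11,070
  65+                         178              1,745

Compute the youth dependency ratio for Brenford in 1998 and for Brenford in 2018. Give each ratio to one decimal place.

Brenford in 1998: 51.5
Brenford in 2018: 26.5

Brenford in 1998: 2,853 / 5,540 × 100 = 51.5
Brenford in 2018: 2,930 / 11,070 × 100 = 26.5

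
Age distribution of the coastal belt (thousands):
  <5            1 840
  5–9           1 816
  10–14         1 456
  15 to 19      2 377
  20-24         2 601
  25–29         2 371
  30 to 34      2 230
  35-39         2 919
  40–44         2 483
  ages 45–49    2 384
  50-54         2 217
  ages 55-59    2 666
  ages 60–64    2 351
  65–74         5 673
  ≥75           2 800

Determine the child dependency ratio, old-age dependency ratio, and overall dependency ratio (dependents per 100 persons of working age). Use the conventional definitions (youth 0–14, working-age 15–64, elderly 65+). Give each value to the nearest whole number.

0–14: 1 840 + 1 816 + 1 456 = 5 112
15–64: 2 377 + 2 601 + 2 371 + 2 230 + 2 919 + 2 483 + 2 384 + 2 217 + 2 666 + 2 351 = 24 599
65+: 5 673 + 2 800 = 8 473
Youth dependency ratio = 5 112 / 24 599 × 100 = 21
Old-age dependency ratio = 8 473 / 24 599 × 100 = 34
Total dependency ratio = (5 112 + 8 473) / 24 599 × 100 = 13 585 / 24 599 × 100 = 55

Youth dependency ratio: 21
Old-age dependency ratio: 34
Total dependency ratio: 55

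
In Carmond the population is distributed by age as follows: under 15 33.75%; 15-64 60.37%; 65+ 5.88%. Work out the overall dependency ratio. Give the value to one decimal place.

Total dependency ratio = (33.75 + 5.88) / 60.37 × 100 = 39.63 / 60.37 × 100 = 65.6

Total dependency ratio: 65.6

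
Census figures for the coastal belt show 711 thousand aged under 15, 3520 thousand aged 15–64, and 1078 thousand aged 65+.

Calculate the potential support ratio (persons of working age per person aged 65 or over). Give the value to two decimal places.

Potential support ratio = 3520 / 1078 = 3.27

Potential support ratio: 3.27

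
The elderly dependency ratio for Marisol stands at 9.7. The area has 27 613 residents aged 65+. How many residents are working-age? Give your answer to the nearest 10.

Working-age: 284 670

Old-age dependency ratio = elderly / working-age × 100
9.7 = 27 613 / W × 100
⇒ 284 670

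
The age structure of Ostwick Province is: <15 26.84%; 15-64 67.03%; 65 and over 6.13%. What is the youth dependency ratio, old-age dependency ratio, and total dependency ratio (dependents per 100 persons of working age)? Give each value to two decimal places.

Youth dependency ratio = 26.84 / 67.03 × 100 = 40.04
Old-age dependency ratio = 6.13 / 67.03 × 100 = 9.15
Total dependency ratio = (26.84 + 6.13) / 67.03 × 100 = 32.97 / 67.03 × 100 = 49.19

Youth dependency ratio: 40.04
Old-age dependency ratio: 9.15
Total dependency ratio: 49.19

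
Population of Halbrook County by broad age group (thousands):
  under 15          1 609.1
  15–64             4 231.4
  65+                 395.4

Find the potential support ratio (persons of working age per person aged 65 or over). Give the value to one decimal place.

Potential support ratio = 4 231.4 / 395.4 = 10.7

Potential support ratio: 10.7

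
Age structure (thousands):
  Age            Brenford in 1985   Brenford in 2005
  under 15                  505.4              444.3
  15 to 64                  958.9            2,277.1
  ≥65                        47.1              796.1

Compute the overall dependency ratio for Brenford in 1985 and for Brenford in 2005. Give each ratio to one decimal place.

Brenford in 1985: 57.6
Brenford in 2005: 54.5

Brenford in 1985: (505.4 + 47.1) / 958.9 × 100 = 552.5 / 958.9 × 100 = 57.6
Brenford in 2005: (444.3 + 796.1) / 2,277.1 × 100 = 1,240.4 / 2,277.1 × 100 = 54.5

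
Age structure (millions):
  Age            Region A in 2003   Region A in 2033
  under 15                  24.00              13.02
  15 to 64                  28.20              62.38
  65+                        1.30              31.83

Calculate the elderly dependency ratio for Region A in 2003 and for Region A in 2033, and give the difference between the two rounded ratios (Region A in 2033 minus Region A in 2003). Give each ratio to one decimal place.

Region A in 2003: 4.6
Region A in 2033: 51.0
Difference: +46.4

Region A in 2003: 1.30 / 28.20 × 100 = 4.6
Region A in 2033: 31.83 / 62.38 × 100 = 51.0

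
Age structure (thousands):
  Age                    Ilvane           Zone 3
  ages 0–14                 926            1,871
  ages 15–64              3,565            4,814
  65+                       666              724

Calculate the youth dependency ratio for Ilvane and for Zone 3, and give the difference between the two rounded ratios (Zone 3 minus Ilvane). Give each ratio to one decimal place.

Ilvane: 926 / 3,565 × 100 = 26.0
Zone 3: 1,871 / 4,814 × 100 = 38.9

Ilvane: 26.0
Zone 3: 38.9
Difference: +12.9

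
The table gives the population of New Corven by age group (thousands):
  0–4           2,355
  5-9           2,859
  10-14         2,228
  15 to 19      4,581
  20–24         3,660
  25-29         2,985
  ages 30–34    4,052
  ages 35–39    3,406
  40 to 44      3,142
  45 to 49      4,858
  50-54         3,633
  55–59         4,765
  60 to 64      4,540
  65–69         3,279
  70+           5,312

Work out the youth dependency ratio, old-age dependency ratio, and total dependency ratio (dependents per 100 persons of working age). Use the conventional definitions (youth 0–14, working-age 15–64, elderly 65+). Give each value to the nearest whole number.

0–14: 2,355 + 2,859 + 2,228 = 7,442
15–64: 4,581 + 3,660 + 2,985 + 4,052 + 3,406 + 3,142 + 4,858 + 3,633 + 4,765 + 4,540 = 39,622
65+: 3,279 + 5,312 = 8,591
Youth dependency ratio = 7,442 / 39,622 × 100 = 19
Old-age dependency ratio = 8,591 / 39,622 × 100 = 22
Total dependency ratio = (7,442 + 8,591) / 39,622 × 100 = 16,033 / 39,622 × 100 = 40

Youth dependency ratio: 19
Old-age dependency ratio: 22
Total dependency ratio: 40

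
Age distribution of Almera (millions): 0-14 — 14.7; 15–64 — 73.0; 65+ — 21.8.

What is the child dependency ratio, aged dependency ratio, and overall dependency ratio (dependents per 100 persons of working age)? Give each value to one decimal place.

Youth dependency ratio = 14.7 / 73.0 × 100 = 20.1
Old-age dependency ratio = 21.8 / 73.0 × 100 = 29.9
Total dependency ratio = (14.7 + 21.8) / 73.0 × 100 = 36.5 / 73.0 × 100 = 50.0

Youth dependency ratio: 20.1
Old-age dependency ratio: 29.9
Total dependency ratio: 50.0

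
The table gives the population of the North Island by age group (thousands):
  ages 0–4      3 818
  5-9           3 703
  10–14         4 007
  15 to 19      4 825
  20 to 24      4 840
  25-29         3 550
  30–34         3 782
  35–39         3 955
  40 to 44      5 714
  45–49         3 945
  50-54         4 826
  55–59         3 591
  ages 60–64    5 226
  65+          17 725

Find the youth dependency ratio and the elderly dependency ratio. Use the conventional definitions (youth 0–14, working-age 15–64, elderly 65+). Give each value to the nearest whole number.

Youth dependency ratio: 26
Old-age dependency ratio: 40

0–14: 3 818 + 3 703 + 4 007 = 11 528
15–64: 4 825 + 4 840 + 3 550 + 3 782 + 3 955 + 5 714 + 3 945 + 4 826 + 3 591 + 5 226 = 44 254
65+: 17 725
Youth dependency ratio = 11 528 / 44 254 × 100 = 26
Old-age dependency ratio = 17 725 / 44 254 × 100 = 40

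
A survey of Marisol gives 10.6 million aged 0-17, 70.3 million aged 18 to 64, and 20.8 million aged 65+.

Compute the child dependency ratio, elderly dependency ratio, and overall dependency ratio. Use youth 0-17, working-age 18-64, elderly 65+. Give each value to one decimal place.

Youth dependency ratio: 15.1
Old-age dependency ratio: 29.6
Total dependency ratio: 44.7

Youth dependency ratio = 10.6 / 70.3 × 100 = 15.1
Old-age dependency ratio = 20.8 / 70.3 × 100 = 29.6
Total dependency ratio = (10.6 + 20.8) / 70.3 × 100 = 31.4 / 70.3 × 100 = 44.7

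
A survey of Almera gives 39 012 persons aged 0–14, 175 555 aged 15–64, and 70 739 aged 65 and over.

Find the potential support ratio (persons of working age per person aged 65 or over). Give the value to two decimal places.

Potential support ratio = 175 555 / 70 739 = 2.48

Potential support ratio: 2.48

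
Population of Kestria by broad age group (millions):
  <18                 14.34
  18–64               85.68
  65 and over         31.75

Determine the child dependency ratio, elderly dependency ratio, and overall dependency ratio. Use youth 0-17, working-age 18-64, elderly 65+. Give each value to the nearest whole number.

Youth dependency ratio = 14.34 / 85.68 × 100 = 17
Old-age dependency ratio = 31.75 / 85.68 × 100 = 37
Total dependency ratio = (14.34 + 31.75) / 85.68 × 100 = 46.09 / 85.68 × 100 = 54

Youth dependency ratio: 17
Old-age dependency ratio: 37
Total dependency ratio: 54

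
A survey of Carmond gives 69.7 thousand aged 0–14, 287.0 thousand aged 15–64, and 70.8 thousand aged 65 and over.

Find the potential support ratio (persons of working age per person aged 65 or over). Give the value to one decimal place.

Potential support ratio = 287.0 / 70.8 = 4.1

Potential support ratio: 4.1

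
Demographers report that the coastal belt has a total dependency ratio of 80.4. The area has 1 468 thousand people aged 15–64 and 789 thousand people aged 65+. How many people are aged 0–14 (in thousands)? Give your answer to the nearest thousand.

Aged 0–14: 391

Total dependency ratio = (youth + elderly) / working-age × 100
80.4 = (Y + 789) / 1 468 × 100
⇒ 391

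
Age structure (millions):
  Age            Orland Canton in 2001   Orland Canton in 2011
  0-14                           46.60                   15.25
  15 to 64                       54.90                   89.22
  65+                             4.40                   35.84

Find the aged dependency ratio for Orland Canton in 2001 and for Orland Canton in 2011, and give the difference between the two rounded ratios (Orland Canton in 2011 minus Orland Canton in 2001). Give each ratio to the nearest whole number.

Orland Canton in 2001: 4.40 / 54.90 × 100 = 8
Orland Canton in 2011: 35.84 / 89.22 × 100 = 40

Orland Canton in 2001: 8
Orland Canton in 2011: 40
Difference: +32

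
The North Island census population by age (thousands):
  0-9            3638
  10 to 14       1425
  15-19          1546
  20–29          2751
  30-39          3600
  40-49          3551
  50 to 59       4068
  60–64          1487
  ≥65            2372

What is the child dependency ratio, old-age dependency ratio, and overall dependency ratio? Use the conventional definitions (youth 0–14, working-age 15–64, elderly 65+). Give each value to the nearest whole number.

Youth dependency ratio: 30
Old-age dependency ratio: 14
Total dependency ratio: 44

0–14: 3638 + 1425 = 5063
15–64: 1546 + 2751 + 3600 + 3551 + 4068 + 1487 = 17003
65+: 2372
Youth dependency ratio = 5063 / 17003 × 100 = 30
Old-age dependency ratio = 2372 / 17003 × 100 = 14
Total dependency ratio = (5063 + 2372) / 17003 × 100 = 7435 / 17003 × 100 = 44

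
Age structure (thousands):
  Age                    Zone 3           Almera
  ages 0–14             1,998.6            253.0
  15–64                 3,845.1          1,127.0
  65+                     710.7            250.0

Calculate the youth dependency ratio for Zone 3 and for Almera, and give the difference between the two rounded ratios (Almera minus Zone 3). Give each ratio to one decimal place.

Zone 3: 52.0
Almera: 22.4
Difference: -29.6

Zone 3: 1,998.6 / 3,845.1 × 100 = 52.0
Almera: 253.0 / 1,127.0 × 100 = 22.4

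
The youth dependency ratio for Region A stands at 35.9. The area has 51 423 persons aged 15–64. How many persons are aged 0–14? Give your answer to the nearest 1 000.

Youth dependency ratio = youth / working-age × 100
35.9 = Y / 51 423 × 100
⇒ 18 000

Aged 0–14: 18 000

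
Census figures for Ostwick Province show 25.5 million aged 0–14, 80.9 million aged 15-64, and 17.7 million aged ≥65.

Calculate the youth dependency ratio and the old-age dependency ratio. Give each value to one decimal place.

Youth dependency ratio = 25.5 / 80.9 × 100 = 31.5
Old-age dependency ratio = 17.7 / 80.9 × 100 = 21.9

Youth dependency ratio: 31.5
Old-age dependency ratio: 21.9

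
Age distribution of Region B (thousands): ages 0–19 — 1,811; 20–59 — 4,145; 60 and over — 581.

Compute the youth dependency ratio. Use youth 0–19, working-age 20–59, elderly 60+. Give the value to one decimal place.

Youth dependency ratio = 1,811 / 4,145 × 100 = 43.7

Youth dependency ratio: 43.7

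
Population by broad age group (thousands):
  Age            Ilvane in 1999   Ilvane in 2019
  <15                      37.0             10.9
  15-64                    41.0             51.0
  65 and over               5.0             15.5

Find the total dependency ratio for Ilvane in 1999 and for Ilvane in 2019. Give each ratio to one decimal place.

Ilvane in 1999: 102.4
Ilvane in 2019: 51.8

Ilvane in 1999: (37.0 + 5.0) / 41.0 × 100 = 42.0 / 41.0 × 100 = 102.4
Ilvane in 2019: (10.9 + 15.5) / 51.0 × 100 = 26.4 / 51.0 × 100 = 51.8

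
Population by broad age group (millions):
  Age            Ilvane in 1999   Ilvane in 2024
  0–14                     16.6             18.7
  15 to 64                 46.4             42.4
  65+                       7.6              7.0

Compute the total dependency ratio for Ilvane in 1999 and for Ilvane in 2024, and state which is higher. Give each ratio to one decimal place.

Ilvane in 1999: 52.2
Ilvane in 2024: 60.6
Higher: Ilvane in 2024

Ilvane in 1999: (16.6 + 7.6) / 46.4 × 100 = 24.2 / 46.4 × 100 = 52.2
Ilvane in 2024: (18.7 + 7.0) / 42.4 × 100 = 25.7 / 42.4 × 100 = 60.6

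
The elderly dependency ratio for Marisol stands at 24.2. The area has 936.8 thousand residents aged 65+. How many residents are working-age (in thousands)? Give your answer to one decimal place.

Working-age: 3871.1

Old-age dependency ratio = elderly / working-age × 100
24.2 = 936.8 / W × 100
⇒ 3871.1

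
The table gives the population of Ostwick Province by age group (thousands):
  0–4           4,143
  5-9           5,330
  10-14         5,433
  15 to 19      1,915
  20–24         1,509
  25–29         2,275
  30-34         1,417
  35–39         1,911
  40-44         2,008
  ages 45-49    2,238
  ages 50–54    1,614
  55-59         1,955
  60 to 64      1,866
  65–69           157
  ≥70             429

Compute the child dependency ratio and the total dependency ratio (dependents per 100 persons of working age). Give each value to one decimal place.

0–14: 4,143 + 5,330 + 5,433 = 14,906
15–64: 1,915 + 1,509 + 2,275 + 1,417 + 1,911 + 2,008 + 2,238 + 1,614 + 1,955 + 1,866 = 18,708
65+: 157 + 429 = 586
Youth dependency ratio = 14,906 / 18,708 × 100 = 79.7
Total dependency ratio = (14,906 + 586) / 18,708 × 100 = 15,492 / 18,708 × 100 = 82.8

Youth dependency ratio: 79.7
Total dependency ratio: 82.8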